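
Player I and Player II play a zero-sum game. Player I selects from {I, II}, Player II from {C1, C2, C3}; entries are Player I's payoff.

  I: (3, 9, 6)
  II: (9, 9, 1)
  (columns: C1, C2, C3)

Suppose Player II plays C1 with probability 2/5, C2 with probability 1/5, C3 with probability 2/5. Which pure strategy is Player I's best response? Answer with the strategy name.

II

Expected payoff of I: (2/5)·3 + (1/5)·9 + (2/5)·6 = 27/5.
Expected payoff of II: (2/5)·9 + (1/5)·9 + (2/5)·1 = 29/5.
The largest is 29/5, so Player I's best response is II.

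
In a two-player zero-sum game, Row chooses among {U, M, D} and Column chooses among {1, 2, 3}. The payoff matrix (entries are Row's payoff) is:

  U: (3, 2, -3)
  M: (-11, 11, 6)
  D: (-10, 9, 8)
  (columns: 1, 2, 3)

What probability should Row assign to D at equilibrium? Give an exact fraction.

Row minima: U → -3, M → -11, D → -10; maximin = -3.
Column maxima: 1 → 3, 2 → 11, 3 → 8; minimax = 3.
-3 ≠ 3, so there is no saddle point; optimal play is mixed.
2 is strictly dominated by 3 (it gives Row strictly more in every row), so Column never plays it.
With 2 eliminated, M is strictly dominated by D (D gives Row strictly more in every remaining column), so Row never plays it.
On the remaining 2×2 (U, D vs 1, 3):
Let Row play U with probability p. Expected payoff against 1: 3p + (-10)(1−p) = 13p − 10; against 3: (-3)p + 8(1−p) = −11p + 8.
Setting these equal: 13p − 10 = −11p + 8 ⇒ 24p = 18 ⇒ p = 3/4, and the value is (13)·(3/4) − 10 = -1/4.
For Column: with q = P(1), equating U's and D's payoffs gives 6q − 3 = −18q + 8 ⇒ q = 11/24.

1/4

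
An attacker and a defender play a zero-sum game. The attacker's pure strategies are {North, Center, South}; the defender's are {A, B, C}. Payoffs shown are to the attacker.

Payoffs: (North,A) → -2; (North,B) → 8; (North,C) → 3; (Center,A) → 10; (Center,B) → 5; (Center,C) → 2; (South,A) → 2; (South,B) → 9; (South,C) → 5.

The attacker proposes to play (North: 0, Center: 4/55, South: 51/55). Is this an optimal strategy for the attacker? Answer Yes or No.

Against A this mix gives (4/55)·10 + (51/55)·2 = 142/55.
Against B this mix gives (4/55)·5 + (51/55)·9 = 479/55.
Against C this mix gives (4/55)·2 + (51/55)·5 = 263/55.
The defender will play A, holding the attacker to 142/55. Shifting weight toward the row that does better against A would raise this floor (the equalizing mix achieves 46/11 against both A and C), so the proposed strategy is not optimal.

No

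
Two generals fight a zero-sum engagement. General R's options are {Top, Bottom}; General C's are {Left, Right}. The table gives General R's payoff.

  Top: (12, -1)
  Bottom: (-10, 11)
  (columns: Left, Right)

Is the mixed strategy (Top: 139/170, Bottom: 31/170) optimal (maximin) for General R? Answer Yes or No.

Against Left this mix gives (139/170)·12 + (31/170)·(-10) = 679/85.
Against Right this mix gives (139/170)·(-1) + (31/170)·11 = 101/85.
General C will play Right, holding General R to 101/85. Shifting weight toward the row that does better against Right would raise this floor (the equalizing mix achieves 61/17 against both Right and Left), so the proposed strategy is not optimal.

No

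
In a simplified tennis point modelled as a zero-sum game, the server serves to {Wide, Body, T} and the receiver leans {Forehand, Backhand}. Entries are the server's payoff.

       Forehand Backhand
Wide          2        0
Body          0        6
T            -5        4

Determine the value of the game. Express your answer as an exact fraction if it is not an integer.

Row minima: Wide → 0, Body → 0, T → -5; maximin = 0.
Column maxima: Forehand → 2, Backhand → 6; minimax = 2.
0 ≠ 2, so there is no saddle point; optimal play is mixed.
T is strictly dominated by Body, so the server never plays it.
On the remaining 2×2 (Wide, Body vs Forehand, Backhand):
Let the server play Wide with probability p. Expected payoff against Forehand: 2p + 0(1−p) = 2p; against Backhand: 0p + 6(1−p) = −6p + 6.
Setting these equal: 2p = −6p + 6 ⇒ 8p = 6 ⇒ p = 3/4, and the value is (2)·(3/4) = 3/2.
For the receiver: with q = P(Forehand), equating Wide's and Body's payoffs gives 2q = −6q + 6 ⇒ q = 3/4.

3/2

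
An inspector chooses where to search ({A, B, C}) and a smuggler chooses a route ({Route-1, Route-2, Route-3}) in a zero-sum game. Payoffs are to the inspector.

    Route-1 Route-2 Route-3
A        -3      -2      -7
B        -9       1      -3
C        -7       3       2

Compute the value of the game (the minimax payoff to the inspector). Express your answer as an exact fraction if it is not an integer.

-55/13

Row minima: A → -7, B → -9, C → -7; maximin = -7.
Column maxima: Route-1 → -3, Route-2 → 3, Route-3 → 2; minimax = -3.
-7 ≠ -3, so there is no saddle point; optimal play is mixed.
B is strictly dominated by C, so the inspector never plays it.
Route-2 is strictly dominated by Route-1 (it gives the inspector strictly more in every row), so the smuggler never plays it.
On the remaining 2×2 (A, C vs Route-1, Route-3):
Let the inspector play A with probability p. Expected payoff against Route-1: (-3)p + (-7)(1−p) = 4p − 7; against Route-3: (-7)p + 2(1−p) = −9p + 2.
Setting these equal: 4p − 7 = −9p + 2 ⇒ 13p = 9 ⇒ p = 9/13, and the value is (4)·(9/13) − 7 = -55/13.
For the smuggler: with q = P(Route-1), equating A's and C's payoffs gives 4q − 7 = −9q + 2 ⇒ q = 9/13.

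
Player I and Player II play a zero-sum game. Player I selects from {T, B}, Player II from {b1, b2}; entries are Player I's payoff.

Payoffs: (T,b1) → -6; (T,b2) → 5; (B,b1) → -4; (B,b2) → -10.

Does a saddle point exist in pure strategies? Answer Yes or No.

No

Row minima: T → -6, B → -10; maximin = -6.
Column maxima: b1 → -4, b2 → 5; minimax = -4.
-6 ≠ -4, so no pure-strategy equilibrium exists.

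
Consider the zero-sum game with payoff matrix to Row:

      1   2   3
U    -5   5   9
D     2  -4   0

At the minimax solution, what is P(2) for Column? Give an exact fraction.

Row minima: U → -5, D → -4; maximin = -4.
Column maxima: 1 → 2, 2 → 5, 3 → 9; minimax = 2.
-4 ≠ 2, so there is no saddle point; optimal play is mixed.
3 is strictly dominated by 2 (it gives Row strictly more in every row), so Column never plays it.
On the remaining 2×2 (U, D vs 1, 2):
Let Row play U with probability p. Expected payoff against 1: (-5)p + 2(1−p) = −7p + 2; against 2: 5p + (-4)(1−p) = 9p − 4.
Setting these equal: −7p + 2 = 9p − 4 ⇒ −16p = -6 ⇒ p = 3/8, and the value is (-7)·(3/8) + 2 = -5/8.
For Column: with q = P(1), equating U's and D's payoffs gives −10q + 5 = 6q − 4 ⇒ q = 9/16.

7/16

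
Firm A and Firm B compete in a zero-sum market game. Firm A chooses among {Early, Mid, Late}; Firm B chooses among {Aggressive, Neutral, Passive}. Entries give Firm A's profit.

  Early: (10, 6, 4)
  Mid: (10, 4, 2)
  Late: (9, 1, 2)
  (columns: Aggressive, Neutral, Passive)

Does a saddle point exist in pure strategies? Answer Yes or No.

Yes

Row minima: Early → 4, Mid → 2, Late → 1; maximin = 4.
Column maxima: Aggressive → 10, Neutral → 6, Passive → 4; minimax = 4.
maximin = minimax = 4, so a saddle point exists.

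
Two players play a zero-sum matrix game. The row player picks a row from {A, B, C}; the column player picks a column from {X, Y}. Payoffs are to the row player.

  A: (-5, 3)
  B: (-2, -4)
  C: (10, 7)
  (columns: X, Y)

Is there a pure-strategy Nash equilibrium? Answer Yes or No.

Row minima: A → -5, B → -4, C → 7; maximin = 7.
Column maxima: X → 10, Y → 7; minimax = 7.
maximin = minimax = 7, so a saddle point exists.

Yes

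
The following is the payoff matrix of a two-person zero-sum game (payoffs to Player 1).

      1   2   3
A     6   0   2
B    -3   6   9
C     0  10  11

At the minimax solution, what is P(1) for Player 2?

5/8

Row minima: A → 0, B → -3, C → 0; maximin = 0.
Column maxima: 1 → 6, 2 → 10, 3 → 11; minimax = 6.
0 ≠ 6, so there is no saddle point; optimal play is mixed.
B is strictly dominated by C, so Player 1 never plays it.
3 is strictly dominated by 2 (it gives Player 1 strictly more in every row), so Player 2 never plays it.
On the remaining 2×2 (A, C vs 1, 2):
Let Player 1 play A with probability p. Expected payoff against 1: 6p + 0(1−p) = 6p; against 2: 0p + 10(1−p) = −10p + 10.
Setting these equal: 6p = −10p + 10 ⇒ 16p = 10 ⇒ p = 5/8, and the value is (6)·(5/8) = 15/4.
For Player 2: with q = P(1), equating A's and C's payoffs gives 6q = −10q + 10 ⇒ q = 5/8.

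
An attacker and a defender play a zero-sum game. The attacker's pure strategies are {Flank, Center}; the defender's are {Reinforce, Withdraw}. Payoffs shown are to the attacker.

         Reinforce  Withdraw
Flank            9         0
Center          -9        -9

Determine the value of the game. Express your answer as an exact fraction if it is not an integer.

Row minima: Flank → 0, Center → -9; maximin = 0.
Column maxima: Reinforce → 9, Withdraw → 0; minimax = 0.
Since maximin = minimax = 0, there is a saddle point and the value is 0.

0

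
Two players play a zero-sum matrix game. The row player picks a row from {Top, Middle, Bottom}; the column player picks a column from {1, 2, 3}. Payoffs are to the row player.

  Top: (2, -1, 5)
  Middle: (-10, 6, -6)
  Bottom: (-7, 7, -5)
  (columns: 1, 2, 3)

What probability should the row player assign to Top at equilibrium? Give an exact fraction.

Row minima: Top → -1, Middle → -10, Bottom → -7; maximin = -1.
Column maxima: 1 → 2, 2 → 7, 3 → 5; minimax = 2.
-1 ≠ 2, so there is no saddle point; optimal play is mixed.
Middle is strictly dominated by Bottom, so the row player never plays it.
3 is strictly dominated by 1 (it gives the row player strictly more in every row), so the column player never plays it.
On the remaining 2×2 (Top, Bottom vs 1, 2):
Let the row player play Top with probability p. Expected payoff against 1: 2p + (-7)(1−p) = 9p − 7; against 2: (-1)p + 7(1−p) = −8p + 7.
Setting these equal: 9p − 7 = −8p + 7 ⇒ 17p = 14 ⇒ p = 14/17, and the value is (9)·(14/17) − 7 = 7/17.
For the column player: with q = P(1), equating Top's and Bottom's payoffs gives 3q − 1 = −14q + 7 ⇒ q = 8/17.

14/17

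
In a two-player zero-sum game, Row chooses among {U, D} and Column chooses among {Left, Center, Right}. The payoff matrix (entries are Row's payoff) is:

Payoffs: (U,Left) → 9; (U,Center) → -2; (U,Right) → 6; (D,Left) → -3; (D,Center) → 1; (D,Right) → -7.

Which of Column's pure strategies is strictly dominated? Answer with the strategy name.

Right holds Row's payoff strictly below Left in every row: 6 < 9, -7 < -3.
So Left is strictly dominated for Column.

Left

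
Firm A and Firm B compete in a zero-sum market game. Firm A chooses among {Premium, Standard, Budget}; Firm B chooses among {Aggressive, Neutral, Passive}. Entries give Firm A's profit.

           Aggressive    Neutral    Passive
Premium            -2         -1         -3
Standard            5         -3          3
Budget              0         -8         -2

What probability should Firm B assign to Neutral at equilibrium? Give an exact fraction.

Row minima: Premium → -3, Standard → -3, Budget → -8; maximin = -3.
Column maxima: Aggressive → 5, Neutral → -1, Passive → 3; minimax = -1.
-3 ≠ -1, so there is no saddle point; optimal play is mixed.
Budget is strictly dominated by Standard, so Firm A never plays it.
Aggressive is strictly dominated by Passive (it gives Firm A strictly more in every row), so Firm B never plays it.
On the remaining 2×2 (Premium, Standard vs Neutral, Passive):
Let Firm A play Premium with probability p. Expected payoff against Neutral: (-1)p + (-3)(1−p) = 2p − 3; against Passive: (-3)p + 3(1−p) = −6p + 3.
Setting these equal: 2p − 3 = −6p + 3 ⇒ 8p = 6 ⇒ p = 3/4, and the value is (2)·(3/4) − 3 = -3/2.
For Firm B: with q = P(Neutral), equating Premium's and Standard's payoffs gives 2q − 3 = −6q + 3 ⇒ q = 3/4.

3/4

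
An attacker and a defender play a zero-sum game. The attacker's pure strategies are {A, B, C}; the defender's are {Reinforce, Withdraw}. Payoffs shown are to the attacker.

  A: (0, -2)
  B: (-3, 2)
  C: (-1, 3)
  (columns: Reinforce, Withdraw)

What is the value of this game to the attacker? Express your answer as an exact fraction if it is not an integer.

-1/3

Row minima: A → -2, B → -3, C → -1; maximin = -1.
Column maxima: Reinforce → 0, Withdraw → 3; minimax = 0.
-1 ≠ 0, so there is no saddle point; optimal play is mixed.
B is strictly dominated by C, so the attacker never plays it.
On the remaining 2×2 (A, C vs Reinforce, Withdraw):
Let the attacker play A with probability p. Expected payoff against Reinforce: 0p + (-1)(1−p) = p − 1; against Withdraw: (-2)p + 3(1−p) = −5p + 3.
Setting these equal: p − 1 = −5p + 3 ⇒ 6p = 4 ⇒ p = 2/3, and the value is (1)·(2/3) − 1 = -1/3.
For the defender: with q = P(Reinforce), equating A's and C's payoffs gives 2q − 2 = −4q + 3 ⇒ q = 5/6.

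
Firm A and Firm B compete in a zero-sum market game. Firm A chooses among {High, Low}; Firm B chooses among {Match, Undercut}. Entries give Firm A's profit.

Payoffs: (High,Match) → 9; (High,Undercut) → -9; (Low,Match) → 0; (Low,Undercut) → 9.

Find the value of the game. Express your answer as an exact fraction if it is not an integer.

3

Row minima: High → -9, Low → 0; maximin = 0.
Column maxima: Match → 9, Undercut → 9; minimax = 9.
0 ≠ 9, so there is no saddle point; optimal play is mixed.
Let Firm A play High with probability p. Expected payoff against Match: 9p + 0(1−p) = 9p; against Undercut: (-9)p + 9(1−p) = −18p + 9.
Setting these equal: 9p = −18p + 9 ⇒ 27p = 9 ⇒ p = 1/3, and the value is (9)·(1/3) = 3.
For Firm B: with q = P(Match), equating High's and Low's payoffs gives 18q − 9 = −9q + 9 ⇒ q = 2/3.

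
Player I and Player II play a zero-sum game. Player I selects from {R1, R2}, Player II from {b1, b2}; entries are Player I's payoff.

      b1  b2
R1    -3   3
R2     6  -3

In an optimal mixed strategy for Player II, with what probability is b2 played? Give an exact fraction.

3/5

Row minima: R1 → -3, R2 → -3; maximin = -3.
Column maxima: b1 → 6, b2 → 3; minimax = 3.
-3 ≠ 3, so there is no saddle point; optimal play is mixed.
Let Player I play R1 with probability p. Expected payoff against b1: (-3)p + 6(1−p) = −9p + 6; against b2: 3p + (-3)(1−p) = 6p − 3.
Setting these equal: −9p + 6 = 6p − 3 ⇒ −15p = -9 ⇒ p = 3/5, and the value is (-9)·(3/5) + 6 = 3/5.
For Player II: with q = P(b1), equating R1's and R2's payoffs gives −6q + 3 = 9q − 3 ⇒ q = 2/5.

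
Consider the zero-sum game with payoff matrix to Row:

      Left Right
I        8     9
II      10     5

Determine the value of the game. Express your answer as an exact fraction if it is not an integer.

Row minima: I → 8, II → 5; maximin = 8.
Column maxima: Left → 10, Right → 9; minimax = 9.
8 ≠ 9, so there is no saddle point; optimal play is mixed.
Let Row play I with probability p. Expected payoff against Left: 8p + 10(1−p) = −2p + 10; against Right: 9p + 5(1−p) = 4p + 5.
Setting these equal: −2p + 10 = 4p + 5 ⇒ −6p = -5 ⇒ p = 5/6, and the value is (-2)·(5/6) + 10 = 25/3.
For Column: with q = P(Left), equating I's and II's payoffs gives −q + 9 = 5q + 5 ⇒ q = 2/3.

25/3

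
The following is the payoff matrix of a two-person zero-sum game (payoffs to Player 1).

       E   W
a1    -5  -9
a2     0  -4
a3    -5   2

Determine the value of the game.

-20/11

Row minima: a1 → -9, a2 → -4, a3 → -5; maximin = -4.
Column maxima: E → 0, W → 2; minimax = 0.
-4 ≠ 0, so there is no saddle point; optimal play is mixed.
a1 is strictly dominated by a2, so Player 1 never plays it.
On the remaining 2×2 (a2, a3 vs E, W):
Let Player 1 play a2 with probability p. Expected payoff against E: 0p + (-5)(1−p) = 5p − 5; against W: (-4)p + 2(1−p) = −6p + 2.
Setting these equal: 5p − 5 = −6p + 2 ⇒ 11p = 7 ⇒ p = 7/11, and the value is (5)·(7/11) − 5 = -20/11.
For Player 2: with q = P(E), equating a2's and a3's payoffs gives 4q − 4 = −7q + 2 ⇒ q = 6/11.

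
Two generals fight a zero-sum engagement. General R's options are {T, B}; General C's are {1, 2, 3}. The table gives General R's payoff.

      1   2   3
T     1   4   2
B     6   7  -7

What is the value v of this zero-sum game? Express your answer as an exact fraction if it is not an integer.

19/14

Row minima: T → 1, B → -7; maximin = 1.
Column maxima: 1 → 6, 2 → 7, 3 → 2; minimax = 2.
1 ≠ 2, so there is no saddle point; optimal play is mixed.
2 is strictly dominated by 1 (it gives General R strictly more in every row), so General C never plays it.
On the remaining 2×2 (T, B vs 1, 3):
Let General R play T with probability p. Expected payoff against 1: 1p + 6(1−p) = −5p + 6; against 3: 2p + (-7)(1−p) = 9p − 7.
Setting these equal: −5p + 6 = 9p − 7 ⇒ −14p = -13 ⇒ p = 13/14, and the value is (-5)·(13/14) + 6 = 19/14.
For General C: with q = P(1), equating T's and B's payoffs gives −q + 2 = 13q − 7 ⇒ q = 9/14.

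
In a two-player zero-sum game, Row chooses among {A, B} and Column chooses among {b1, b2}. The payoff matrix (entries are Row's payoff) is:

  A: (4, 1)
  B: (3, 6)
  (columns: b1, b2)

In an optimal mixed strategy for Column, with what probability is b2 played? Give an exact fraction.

1/6

Row minima: A → 1, B → 3; maximin = 3.
Column maxima: b1 → 4, b2 → 6; minimax = 4.
3 ≠ 4, so there is no saddle point; optimal play is mixed.
Let Row play A with probability p. Expected payoff against b1: 4p + 3(1−p) = p + 3; against b2: 1p + 6(1−p) = −5p + 6.
Setting these equal: p + 3 = −5p + 6 ⇒ 6p = 3 ⇒ p = 1/2, and the value is (1)·(1/2) + 3 = 7/2.
For Column: with q = P(b1), equating A's and B's payoffs gives 3q + 1 = −3q + 6 ⇒ q = 5/6.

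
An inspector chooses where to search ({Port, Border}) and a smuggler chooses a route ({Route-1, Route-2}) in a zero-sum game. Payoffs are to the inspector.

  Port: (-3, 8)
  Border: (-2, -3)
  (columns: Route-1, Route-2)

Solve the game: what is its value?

Row minima: Port → -3, Border → -3; maximin = -3.
Column maxima: Route-1 → -2, Route-2 → 8; minimax = -2.
-3 ≠ -2, so there is no saddle point; optimal play is mixed.
Let the inspector play Port with probability p. Expected payoff against Route-1: (-3)p + (-2)(1−p) = −p − 2; against Route-2: 8p + (-3)(1−p) = 11p − 3.
Setting these equal: −p − 2 = 11p − 3 ⇒ −12p = -1 ⇒ p = 1/12, and the value is (-1)·(1/12) − 2 = -25/12.
For the smuggler: with q = P(Route-1), equating Port's and Border's payoffs gives −11q + 8 = q − 3 ⇒ q = 11/12.

-25/12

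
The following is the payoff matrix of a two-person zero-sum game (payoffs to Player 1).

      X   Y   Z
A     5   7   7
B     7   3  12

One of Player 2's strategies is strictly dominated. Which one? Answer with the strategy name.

X holds Player 1's payoff strictly below Z in every row: 5 < 7, 7 < 12.
So Z is strictly dominated for Player 2.

Z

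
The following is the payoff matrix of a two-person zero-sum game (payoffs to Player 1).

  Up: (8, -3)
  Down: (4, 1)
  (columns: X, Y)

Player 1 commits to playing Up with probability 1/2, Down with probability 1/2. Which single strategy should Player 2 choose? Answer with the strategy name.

Y

If Player 2 plays X, Player 1's expected payoff is (1/2)·8 + (1/2)·4 = 6.
If Player 2 plays Y, Player 1's expected payoff is (1/2)·(-3) + (1/2)·1 = -1.
Player 2 minimizes Player 1's payoff; the smallest is -1, so the best response is Y.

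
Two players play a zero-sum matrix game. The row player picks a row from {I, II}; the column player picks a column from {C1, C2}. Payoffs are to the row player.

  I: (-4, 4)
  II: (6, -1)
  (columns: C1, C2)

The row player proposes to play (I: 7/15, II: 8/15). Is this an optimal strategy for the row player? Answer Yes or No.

Yes

Against C1 this mix gives (7/15)·(-4) + (8/15)·6 = 4/3.
Against C2 this mix gives (7/15)·4 + (8/15)·(-1) = 4/3.
All of the column player's active replies (C1, C2) yield 4/3, and no column does worse for the row player. The mix makes the column player indifferent and guarantees 4/3, so it is optimal.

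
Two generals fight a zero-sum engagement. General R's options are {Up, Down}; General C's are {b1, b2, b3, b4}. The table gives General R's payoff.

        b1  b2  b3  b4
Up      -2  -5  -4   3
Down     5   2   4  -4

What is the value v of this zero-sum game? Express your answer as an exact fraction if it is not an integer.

-1

Row minima: Up → -5, Down → -4; maximin = -4.
Column maxima: b1 → 5, b2 → 2, b3 → 4, b4 → 3; minimax = 2.
-4 ≠ 2, so there is no saddle point; optimal play is mixed.
b1 is strictly dominated by b2 (it gives General R strictly more in every row), so General C never plays it.
b3 is strictly dominated by b2 (it gives General R strictly more in every row), so General C never plays it.
On the remaining 2×2 (Up, Down vs b2, b4):
Let General R play Up with probability p. Expected payoff against b2: (-5)p + 2(1−p) = −7p + 2; against b4: 3p + (-4)(1−p) = 7p − 4.
Setting these equal: −7p + 2 = 7p − 4 ⇒ −14p = -6 ⇒ p = 3/7, and the value is (-7)·(3/7) + 2 = -1.
For General C: with q = P(b2), equating Up's and Down's payoffs gives −8q + 3 = 6q − 4 ⇒ q = 1/2.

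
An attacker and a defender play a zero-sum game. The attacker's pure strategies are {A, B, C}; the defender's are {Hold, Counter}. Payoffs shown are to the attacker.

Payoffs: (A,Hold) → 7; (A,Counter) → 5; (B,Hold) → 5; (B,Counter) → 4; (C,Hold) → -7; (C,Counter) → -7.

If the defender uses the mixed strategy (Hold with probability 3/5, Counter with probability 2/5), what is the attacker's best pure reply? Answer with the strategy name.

Expected payoff of A: (3/5)·7 + (2/5)·5 = 31/5.
Expected payoff of B: (3/5)·5 + (2/5)·4 = 23/5.
Expected payoff of C: (3/5)·(-7) + (2/5)·(-7) = -7.
The largest is 31/5, so the attacker's best response is A.

A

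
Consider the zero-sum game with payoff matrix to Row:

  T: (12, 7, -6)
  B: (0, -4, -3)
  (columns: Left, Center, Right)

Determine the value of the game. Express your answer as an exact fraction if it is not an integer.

-45/14

Row minima: T → -6, B → -4; maximin = -4.
Column maxima: Left → 12, Center → 7, Right → -3; minimax = -3.
-4 ≠ -3, so there is no saddle point; optimal play is mixed.
Left is strictly dominated by Center (it gives Row strictly more in every row), so Column never plays it.
On the remaining 2×2 (T, B vs Center, Right):
Let Row play T with probability p. Expected payoff against Center: 7p + (-4)(1−p) = 11p − 4; against Right: (-6)p + (-3)(1−p) = −3p − 3.
Setting these equal: 11p − 4 = −3p − 3 ⇒ 14p = 1 ⇒ p = 1/14, and the value is (11)·(1/14) − 4 = -45/14.
For Column: with q = P(Center), equating T's and B's payoffs gives 13q − 6 = −q − 3 ⇒ q = 3/14.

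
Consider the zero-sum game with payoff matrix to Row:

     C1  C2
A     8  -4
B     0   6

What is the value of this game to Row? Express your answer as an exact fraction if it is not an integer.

8/3

Row minima: A → -4, B → 0; maximin = 0.
Column maxima: C1 → 8, C2 → 6; minimax = 6.
0 ≠ 6, so there is no saddle point; optimal play is mixed.
Let Row play A with probability p. Expected payoff against C1: 8p + 0(1−p) = 8p; against C2: (-4)p + 6(1−p) = −10p + 6.
Setting these equal: 8p = −10p + 6 ⇒ 18p = 6 ⇒ p = 1/3, and the value is (8)·(1/3) = 8/3.
For Column: with q = P(C1), equating A's and B's payoffs gives 12q − 4 = −6q + 6 ⇒ q = 5/9.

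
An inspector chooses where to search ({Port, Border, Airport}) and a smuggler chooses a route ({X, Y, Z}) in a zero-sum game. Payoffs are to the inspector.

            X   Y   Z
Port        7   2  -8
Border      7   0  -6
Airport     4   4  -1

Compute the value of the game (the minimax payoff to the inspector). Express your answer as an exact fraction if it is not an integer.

Row minima: Port → -8, Border → -6, Airport → -1; maximin = -1.
Column maxima: X → 7, Y → 4, Z → -1; minimax = -1.
Since maximin = minimax = -1, there is a saddle point and the value is -1.

-1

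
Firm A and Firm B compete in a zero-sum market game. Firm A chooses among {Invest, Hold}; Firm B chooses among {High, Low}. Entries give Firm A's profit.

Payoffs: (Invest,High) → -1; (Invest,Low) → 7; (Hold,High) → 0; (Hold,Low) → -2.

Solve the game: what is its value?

-1/5

Row minima: Invest → -1, Hold → -2; maximin = -1.
Column maxima: High → 0, Low → 7; minimax = 0.
-1 ≠ 0, so there is no saddle point; optimal play is mixed.
Let Firm A play Invest with probability p. Expected payoff against High: (-1)p + 0(1−p) = −p; against Low: 7p + (-2)(1−p) = 9p − 2.
Setting these equal: −p = 9p − 2 ⇒ −10p = -2 ⇒ p = 1/5, and the value is (-1)·(1/5) = -1/5.
For Firm B: with q = P(High), equating Invest's and Hold's payoffs gives −8q + 7 = 2q − 2 ⇒ q = 9/10.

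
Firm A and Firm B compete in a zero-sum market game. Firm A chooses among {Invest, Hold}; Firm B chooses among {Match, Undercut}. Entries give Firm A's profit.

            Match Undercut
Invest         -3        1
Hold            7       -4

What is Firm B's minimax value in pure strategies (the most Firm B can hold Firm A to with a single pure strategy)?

1

Column maxima: Match → 7, Undercut → 1.
The smallest of these is 1.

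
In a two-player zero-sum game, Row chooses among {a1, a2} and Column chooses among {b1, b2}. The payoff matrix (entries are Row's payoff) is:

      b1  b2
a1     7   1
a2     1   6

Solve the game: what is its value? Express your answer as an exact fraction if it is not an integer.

Row minima: a1 → 1, a2 → 1; maximin = 1.
Column maxima: b1 → 7, b2 → 6; minimax = 6.
1 ≠ 6, so there is no saddle point; optimal play is mixed.
Let Row play a1 with probability p. Expected payoff against b1: 7p + 1(1−p) = 6p + 1; against b2: 1p + 6(1−p) = −5p + 6.
Setting these equal: 6p + 1 = −5p + 6 ⇒ 11p = 5 ⇒ p = 5/11, and the value is (6)·(5/11) + 1 = 41/11.
For Column: with q = P(b1), equating a1's and a2's payoffs gives 6q + 1 = −5q + 6 ⇒ q = 5/11.

41/11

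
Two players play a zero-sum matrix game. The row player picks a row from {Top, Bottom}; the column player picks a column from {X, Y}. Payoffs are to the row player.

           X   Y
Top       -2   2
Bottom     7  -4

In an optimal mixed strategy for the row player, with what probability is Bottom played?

Row minima: Top → -2, Bottom → -4; maximin = -2.
Column maxima: X → 7, Y → 2; minimax = 2.
-2 ≠ 2, so there is no saddle point; optimal play is mixed.
Let the row player play Top with probability p. Expected payoff against X: (-2)p + 7(1−p) = −9p + 7; against Y: 2p + (-4)(1−p) = 6p − 4.
Setting these equal: −9p + 7 = 6p − 4 ⇒ −15p = -11 ⇒ p = 11/15, and the value is (-9)·(11/15) + 7 = 2/5.
For the column player: with q = P(X), equating Top's and Bottom's payoffs gives −4q + 2 = 11q − 4 ⇒ q = 2/5.

4/15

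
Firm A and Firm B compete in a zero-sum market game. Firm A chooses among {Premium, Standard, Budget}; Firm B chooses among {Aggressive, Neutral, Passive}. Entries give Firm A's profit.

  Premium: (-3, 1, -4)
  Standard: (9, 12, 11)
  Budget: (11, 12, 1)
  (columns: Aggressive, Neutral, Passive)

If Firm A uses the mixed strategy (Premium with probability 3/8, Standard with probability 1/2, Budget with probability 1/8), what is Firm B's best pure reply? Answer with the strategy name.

If Firm B plays Aggressive, Firm A's expected payoff is (3/8)·(-3) + (1/2)·9 + (1/8)·11 = 19/4.
If Firm B plays Neutral, Firm A's expected payoff is (3/8)·1 + (1/2)·12 + (1/8)·12 = 63/8.
If Firm B plays Passive, Firm A's expected payoff is (3/8)·(-4) + (1/2)·11 + (1/8)·1 = 33/8.
Firm B minimizes Firm A's payoff; the smallest is 33/8, so the best response is Passive.

Passive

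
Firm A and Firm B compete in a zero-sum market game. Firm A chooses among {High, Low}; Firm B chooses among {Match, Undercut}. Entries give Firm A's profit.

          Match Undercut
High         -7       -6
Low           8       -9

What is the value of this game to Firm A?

-37/6

Row minima: High → -7, Low → -9; maximin = -7.
Column maxima: Match → 8, Undercut → -6; minimax = -6.
-7 ≠ -6, so there is no saddle point; optimal play is mixed.
Let Firm A play High with probability p. Expected payoff against Match: (-7)p + 8(1−p) = −15p + 8; against Undercut: (-6)p + (-9)(1−p) = 3p − 9.
Setting these equal: −15p + 8 = 3p − 9 ⇒ −18p = -17 ⇒ p = 17/18, and the value is (-15)·(17/18) + 8 = -37/6.
For Firm B: with q = P(Match), equating High's and Low's payoffs gives −q − 6 = 17q − 9 ⇒ q = 1/6.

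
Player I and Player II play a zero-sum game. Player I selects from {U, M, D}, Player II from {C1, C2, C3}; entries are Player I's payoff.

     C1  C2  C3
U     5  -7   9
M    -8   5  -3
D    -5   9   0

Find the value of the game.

5/13

Row minima: U → -7, M → -8, D → -5; maximin = -5.
Column maxima: C1 → 5, C2 → 9, C3 → 9; minimax = 5.
-5 ≠ 5, so there is no saddle point; optimal play is mixed.
M is strictly dominated by D, so Player I never plays it.
C3 is strictly dominated by C1 (it gives Player I strictly more in every row), so Player II never plays it.
On the remaining 2×2 (U, D vs C1, C2):
Let Player I play U with probability p. Expected payoff against C1: 5p + (-5)(1−p) = 10p − 5; against C2: (-7)p + 9(1−p) = −16p + 9.
Setting these equal: 10p − 5 = −16p + 9 ⇒ 26p = 14 ⇒ p = 7/13, and the value is (10)·(7/13) − 5 = 5/13.
For Player II: with q = P(C1), equating U's and D's payoffs gives 12q − 7 = −14q + 9 ⇒ q = 8/13.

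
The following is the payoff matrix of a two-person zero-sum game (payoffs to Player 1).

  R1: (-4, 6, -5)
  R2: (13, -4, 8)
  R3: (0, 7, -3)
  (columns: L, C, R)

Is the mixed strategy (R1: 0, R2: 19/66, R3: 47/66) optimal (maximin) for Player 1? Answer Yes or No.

Against L this mix gives (19/66)·13 + (47/66)·0 = 247/66.
Against C this mix gives (19/66)·(-4) + (47/66)·7 = 23/6.
Against R this mix gives (19/66)·8 + (47/66)·(-3) = 1/6.
Player 2 will play R, holding Player 1 to 1/6. Shifting weight toward the row that does better against R would raise this floor (the equalizing mix achieves 2 against both R and C), so the proposed strategy is not optimal.

No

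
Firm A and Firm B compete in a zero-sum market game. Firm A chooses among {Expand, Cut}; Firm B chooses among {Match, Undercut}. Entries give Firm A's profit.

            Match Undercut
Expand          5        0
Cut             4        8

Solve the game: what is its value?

40/9

Row minima: Expand → 0, Cut → 4; maximin = 4.
Column maxima: Match → 5, Undercut → 8; minimax = 5.
4 ≠ 5, so there is no saddle point; optimal play is mixed.
Let Firm A play Expand with probability p. Expected payoff against Match: 5p + 4(1−p) = p + 4; against Undercut: 0p + 8(1−p) = −8p + 8.
Setting these equal: p + 4 = −8p + 8 ⇒ 9p = 4 ⇒ p = 4/9, and the value is (1)·(4/9) + 4 = 40/9.
For Firm B: with q = P(Match), equating Expand's and Cut's payoffs gives 5q = −4q + 8 ⇒ q = 8/9.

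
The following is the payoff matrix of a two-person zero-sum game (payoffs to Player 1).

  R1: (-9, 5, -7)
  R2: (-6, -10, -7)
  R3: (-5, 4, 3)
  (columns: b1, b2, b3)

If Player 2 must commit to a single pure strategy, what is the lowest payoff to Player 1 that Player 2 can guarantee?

Column maxima: b1 → -5, b2 → 5, b3 → 3.
The smallest of these is -5.

-5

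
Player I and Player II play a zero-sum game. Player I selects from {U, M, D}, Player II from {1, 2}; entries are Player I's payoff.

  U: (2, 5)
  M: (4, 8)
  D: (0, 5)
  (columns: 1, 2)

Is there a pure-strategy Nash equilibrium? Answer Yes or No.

Row minima: U → 2, M → 4, D → 0; maximin = 4.
Column maxima: 1 → 4, 2 → 8; minimax = 4.
maximin = minimax = 4, so a saddle point exists.

Yes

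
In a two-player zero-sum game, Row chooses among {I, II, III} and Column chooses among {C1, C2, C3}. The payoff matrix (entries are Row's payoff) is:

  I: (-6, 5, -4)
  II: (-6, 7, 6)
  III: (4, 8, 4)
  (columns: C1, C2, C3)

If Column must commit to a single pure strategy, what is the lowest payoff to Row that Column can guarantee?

Column maxima: C1 → 4, C2 → 8, C3 → 6.
The smallest of these is 4.

4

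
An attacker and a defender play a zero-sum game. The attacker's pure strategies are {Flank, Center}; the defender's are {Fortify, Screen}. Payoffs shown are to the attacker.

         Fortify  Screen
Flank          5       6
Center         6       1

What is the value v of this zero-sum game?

Row minima: Flank → 5, Center → 1; maximin = 5.
Column maxima: Fortify → 6, Screen → 6; minimax = 6.
5 ≠ 6, so there is no saddle point; optimal play is mixed.
Let the attacker play Flank with probability p. Expected payoff against Fortify: 5p + 6(1−p) = −p + 6; against Screen: 6p + 1(1−p) = 5p + 1.
Setting these equal: −p + 6 = 5p + 1 ⇒ −6p = -5 ⇒ p = 5/6, and the value is (-1)·(5/6) + 6 = 31/6.
For the defender: with q = P(Fortify), equating Flank's and Center's payoffs gives −q + 6 = 5q + 1 ⇒ q = 5/6.

31/6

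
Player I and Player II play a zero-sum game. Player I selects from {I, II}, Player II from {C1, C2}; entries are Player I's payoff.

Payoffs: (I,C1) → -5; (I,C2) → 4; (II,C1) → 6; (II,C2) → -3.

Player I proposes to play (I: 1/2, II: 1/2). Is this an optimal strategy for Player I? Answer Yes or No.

Against C1 this mix gives (1/2)·(-5) + (1/2)·6 = 1/2.
Against C2 this mix gives (1/2)·4 + (1/2)·(-3) = 1/2.
All of Player II's active replies (C1, C2) yield 1/2, and no column does worse for Player I. The mix makes Player II indifferent and guarantees 1/2, so it is optimal.

Yes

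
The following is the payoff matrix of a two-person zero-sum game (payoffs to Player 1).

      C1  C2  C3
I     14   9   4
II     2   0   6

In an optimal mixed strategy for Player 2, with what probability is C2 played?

Row minima: I → 4, II → 0; maximin = 4.
Column maxima: C1 → 14, C2 → 9, C3 → 6; minimax = 6.
4 ≠ 6, so there is no saddle point; optimal play is mixed.
C1 is strictly dominated by C2 (it gives Player 1 strictly more in every row), so Player 2 never plays it.
On the remaining 2×2 (I, II vs C2, C3):
Let Player 1 play I with probability p. Expected payoff against C2: 9p + 0(1−p) = 9p; against C3: 4p + 6(1−p) = −2p + 6.
Setting these equal: 9p = −2p + 6 ⇒ 11p = 6 ⇒ p = 6/11, and the value is (9)·(6/11) = 54/11.
For Player 2: with q = P(C2), equating I's and II's payoffs gives 5q + 4 = −6q + 6 ⇒ q = 2/11.

2/11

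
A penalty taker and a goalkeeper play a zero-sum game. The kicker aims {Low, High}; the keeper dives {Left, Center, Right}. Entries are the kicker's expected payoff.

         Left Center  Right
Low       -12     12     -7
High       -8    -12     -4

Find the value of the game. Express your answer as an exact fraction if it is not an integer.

Row minima: Low → -12, High → -12; maximin = -12.
Column maxima: Left → -8, Center → 12, Right → -4; minimax = -8.
-12 ≠ -8, so there is no saddle point; optimal play is mixed.
Right is strictly dominated by Left (it gives the kicker strictly more in every row), so the keeper never plays it.
On the remaining 2×2 (Low, High vs Left, Center):
Let the kicker play Low with probability p. Expected payoff against Left: (-12)p + (-8)(1−p) = −4p − 8; against Center: 12p + (-12)(1−p) = 24p − 12.
Setting these equal: −4p − 8 = 24p − 12 ⇒ −28p = -4 ⇒ p = 1/7, and the value is (-4)·(1/7) − 8 = -60/7.
For the keeper: with q = P(Left), equating Low's and High's payoffs gives −24q + 12 = 4q − 12 ⇒ q = 6/7.

-60/7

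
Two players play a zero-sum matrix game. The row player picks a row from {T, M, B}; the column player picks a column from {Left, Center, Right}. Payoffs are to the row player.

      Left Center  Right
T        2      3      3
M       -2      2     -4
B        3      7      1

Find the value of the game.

Row minima: T → 2, M → -4, B → 1; maximin = 2.
Column maxima: Left → 3, Center → 7, Right → 3; minimax = 3.
2 ≠ 3, so there is no saddle point; optimal play is mixed.
M is strictly dominated by T, so the row player never plays it.
Center is strictly dominated by Left (it gives the row player strictly more in every row), so the column player never plays it.
On the remaining 2×2 (T, B vs Left, Right):
Let the row player play T with probability p. Expected payoff against Left: 2p + 3(1−p) = −p + 3; against Right: 3p + 1(1−p) = 2p + 1.
Setting these equal: −p + 3 = 2p + 1 ⇒ −3p = -2 ⇒ p = 2/3, and the value is (-1)·(2/3) + 3 = 7/3.
For the column player: with q = P(Left), equating T's and B's payoffs gives −q + 3 = 2q + 1 ⇒ q = 2/3.

7/3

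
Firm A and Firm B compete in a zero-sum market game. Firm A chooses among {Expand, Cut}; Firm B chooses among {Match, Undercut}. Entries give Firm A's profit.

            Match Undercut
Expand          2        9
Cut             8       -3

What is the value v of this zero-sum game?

Row minima: Expand → 2, Cut → -3; maximin = 2.
Column maxima: Match → 8, Undercut → 9; minimax = 8.
2 ≠ 8, so there is no saddle point; optimal play is mixed.
Let Firm A play Expand with probability p. Expected payoff against Match: 2p + 8(1−p) = −6p + 8; against Undercut: 9p + (-3)(1−p) = 12p − 3.
Setting these equal: −6p + 8 = 12p − 3 ⇒ −18p = -11 ⇒ p = 11/18, and the value is (-6)·(11/18) + 8 = 13/3.
For Firm B: with q = P(Match), equating Expand's and Cut's payoffs gives −7q + 9 = 11q − 3 ⇒ q = 2/3.

13/3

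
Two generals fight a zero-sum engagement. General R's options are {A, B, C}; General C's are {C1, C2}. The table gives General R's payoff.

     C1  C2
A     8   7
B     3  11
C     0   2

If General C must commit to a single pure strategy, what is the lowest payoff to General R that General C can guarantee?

Column maxima: C1 → 8, C2 → 11.
The smallest of these is 8.

8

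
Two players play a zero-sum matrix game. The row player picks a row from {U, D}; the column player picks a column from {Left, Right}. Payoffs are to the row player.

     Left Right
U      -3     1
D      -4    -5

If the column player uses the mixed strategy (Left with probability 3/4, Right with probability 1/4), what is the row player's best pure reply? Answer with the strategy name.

Expected payoff of U: (3/4)·(-3) + (1/4)·1 = -2.
Expected payoff of D: (3/4)·(-4) + (1/4)·(-5) = -17/4.
The largest is -2, so the row player's best response is U.

U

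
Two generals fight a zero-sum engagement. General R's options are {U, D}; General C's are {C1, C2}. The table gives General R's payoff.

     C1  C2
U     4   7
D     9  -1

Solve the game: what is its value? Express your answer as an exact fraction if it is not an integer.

67/13

Row minima: U → 4, D → -1; maximin = 4.
Column maxima: C1 → 9, C2 → 7; minimax = 7.
4 ≠ 7, so there is no saddle point; optimal play is mixed.
Let General R play U with probability p. Expected payoff against C1: 4p + 9(1−p) = −5p + 9; against C2: 7p + (-1)(1−p) = 8p − 1.
Setting these equal: −5p + 9 = 8p − 1 ⇒ −13p = -10 ⇒ p = 10/13, and the value is (-5)·(10/13) + 9 = 67/13.
For General C: with q = P(C1), equating U's and D's payoffs gives −3q + 7 = 10q − 1 ⇒ q = 8/13.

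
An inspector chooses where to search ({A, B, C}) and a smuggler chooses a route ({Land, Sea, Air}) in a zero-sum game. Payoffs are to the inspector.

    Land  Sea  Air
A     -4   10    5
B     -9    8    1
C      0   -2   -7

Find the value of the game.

-7/4

Row minima: A → -4, B → -9, C → -7; maximin = -4.
Column maxima: Land → 0, Sea → 10, Air → 5; minimax = 0.
-4 ≠ 0, so there is no saddle point; optimal play is mixed.
B is strictly dominated by A, so the inspector never plays it.
Sea is strictly dominated by Air (it gives the inspector strictly more in every row), so the smuggler never plays it.
On the remaining 2×2 (A, C vs Land, Air):
Let the inspector play A with probability p. Expected payoff against Land: (-4)p + 0(1−p) = −4p; against Air: 5p + (-7)(1−p) = 12p − 7.
Setting these equal: −4p = 12p − 7 ⇒ −16p = -7 ⇒ p = 7/16, and the value is (-4)·(7/16) = -7/4.
For the smuggler: with q = P(Land), equating A's and C's payoffs gives −9q + 5 = 7q − 7 ⇒ q = 3/4.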